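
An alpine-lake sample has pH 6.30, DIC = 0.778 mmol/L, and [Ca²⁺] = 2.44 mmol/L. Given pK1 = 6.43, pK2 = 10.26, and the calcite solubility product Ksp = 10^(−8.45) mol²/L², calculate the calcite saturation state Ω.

α₂ = 1 / (1 + [H⁺]/K2 + [H⁺]²/(K1K2)) = 1 / (1 + 10^+3.96 + 10^+4.09)
   = 1 / (1 + 9120.1 + 1.2303×10^4) = 1/2.1424×10^4 = 4.668×10^-5
[CO3²⁻] = α₂ × DIC = 4.668×10^-5 × 0.778 = 3.631×10^-5 mmol/L = 0.03631 μmol/L
Ksp = 10^(−8.45) = 3.548×10^-9
Ω = [Ca²⁺][CO3²⁻]/Ksp = (2.44×10^-3)(3.631×10^-8) / 3.548×10^-9 = 0.0250

Ω = 0.0250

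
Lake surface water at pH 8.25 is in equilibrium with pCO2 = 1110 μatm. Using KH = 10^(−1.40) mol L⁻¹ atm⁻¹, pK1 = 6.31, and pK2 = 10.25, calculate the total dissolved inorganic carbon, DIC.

DIC = 3.93 mmol/L

[CO2*] = KH · pCO2 = 10^(−1.40) × 1110×10^-6 = 4.419×10^-5 mol/L
α₀ = 1/(1 + K1/[H⁺] + K1K2/[H⁺]²) = 1/(1 + 10^+1.94 + 10^-0.06) = 0.01124
DIC = [CO2*]/α₀ = 4.419×10^-5 / 0.01124 = 3.93 mmol/L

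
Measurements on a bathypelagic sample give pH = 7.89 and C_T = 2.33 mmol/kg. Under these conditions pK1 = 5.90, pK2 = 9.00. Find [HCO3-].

α₁ = 1 / (1 + [H⁺]/K1 + K2/[H⁺]) = 1 / (1 + 10^-1.99 + 10^-1.11)
   = 1 / (1 + 0.010233 + 0.077625) = 1/1.0879 = 0.9192
[HCO3⁻] = α₁ × DIC = 0.9192 × 2.33 = 2.14 mmol/kg

[HCO3⁻] = 2.14 mmol/kg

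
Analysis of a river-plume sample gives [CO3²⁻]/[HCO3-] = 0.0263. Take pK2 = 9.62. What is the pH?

From K2 = [H⁺][CO3²⁻]/[HCO3-]:  pH = pK2 + log₁₀([CO3²⁻]/[HCO3-])
log₁₀(0.0263) = -1.580
pH = 9.62 + (-1.580) = 8.04

pH = 8.04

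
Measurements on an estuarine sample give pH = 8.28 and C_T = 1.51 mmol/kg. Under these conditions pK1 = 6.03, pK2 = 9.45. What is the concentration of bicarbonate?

[HCO3⁻] = 1.41 mmol/kg

α₁ = 1 / (1 + [H⁺]/K1 + K2/[H⁺]) = 1 / (1 + 10^-2.25 + 10^-1.17)
   = 1 / (1 + 0.0056234 + 0.067608) = 1/1.0732 = 0.9318
[HCO3⁻] = α₁ × DIC = 0.9318 × 1.51 = 1.41 mmol/kg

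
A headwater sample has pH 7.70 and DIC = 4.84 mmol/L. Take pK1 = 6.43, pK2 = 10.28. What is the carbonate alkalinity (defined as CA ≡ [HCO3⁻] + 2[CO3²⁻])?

CA = [HCO3⁻] + 2[CO3²⁻] = (α₁ + 2α₂)·DIC
At pH 7.70: [H⁺]/K1 = 10^-1.27 = 0.053703, K2/[H⁺] = 10^-2.58 = 0.0026303
α₁ = 1/(1 + 0.053703 + 0.0026303) = 1/1.0563 = 0.9467; α₂ = α₁·K2/[H⁺] = 0.002490
α₁ + 2α₂ = 0.9517
CA = 0.9517 × 4.84 = 4.61 mmol/L

CA = 4.61 mmol/L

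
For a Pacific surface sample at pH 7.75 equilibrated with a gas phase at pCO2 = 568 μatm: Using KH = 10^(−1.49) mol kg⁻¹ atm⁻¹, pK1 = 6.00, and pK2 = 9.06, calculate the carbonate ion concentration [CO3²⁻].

[CO2*] = KH · pCO2 = 10^(−1.49) × 568×10^-6 = 1.838×10^-5 mol/kg
α₀ = 1/(1 + K1/[H⁺] + K1K2/[H⁺]²) = 1/(1 + 10^+1.75 + 10^+0.44) = 0.01667
DIC = [CO2*]/α₀ = 1.838×10^-5 / 0.01667 = 1.103 mmol/kg
[CO3²⁻] = α₂·DIC; α₂ = 0.04591, so [CO3²⁻] = 0.04591 × 1.103 = 0.0506 mmol/kg

[CO3²⁻] = 0.0506 mmol/kg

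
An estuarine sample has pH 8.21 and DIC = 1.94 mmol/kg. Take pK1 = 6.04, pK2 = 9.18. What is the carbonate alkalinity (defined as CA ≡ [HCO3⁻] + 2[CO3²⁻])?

CA = 2.11 mmol/kg

CA = [HCO3⁻] + 2[CO3²⁻] = (α₁ + 2α₂)·DIC
At pH 8.21: [H⁺]/K1 = 10^-2.17 = 0.0067608, K2/[H⁺] = 10^-0.97 = 0.10715
α₁ = 1/(1 + 0.0067608 + 0.10715) = 1/1.1139 = 0.8977; α₂ = α₁·K2/[H⁺] = 0.09619
α₁ + 2α₂ = 1.0901
CA = 1.0901 × 1.94 = 2.11 mmol/kg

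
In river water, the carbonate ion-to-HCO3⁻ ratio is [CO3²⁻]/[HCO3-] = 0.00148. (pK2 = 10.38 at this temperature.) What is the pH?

From K2 = [H⁺][CO3²⁻]/[HCO3-]:  pH = pK2 + log₁₀([CO3²⁻]/[HCO3-])
log₁₀(0.00148) = -2.830
pH = 10.38 + (-2.830) = 7.55

pH = 7.55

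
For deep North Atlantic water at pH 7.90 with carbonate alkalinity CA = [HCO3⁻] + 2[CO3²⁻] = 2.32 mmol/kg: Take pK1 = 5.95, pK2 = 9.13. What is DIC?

CA = [HCO3⁻] + 2[CO3²⁻] = (α₁ + 2α₂)·DIC
At pH 7.90: [H⁺]/K1 = 10^-1.95 = 0.011220, K2/[H⁺] = 10^-1.23 = 0.058884
α₁ = 1/(1 + 0.011220 + 0.058884) = 1/1.0701 = 0.9345; α₂ = α₁·K2/[H⁺] = 0.05503
α₁ + 2α₂ = 1.0445
DIC = CA / (α₁ + 2α₂) = 2.32 / 1.0445 = 2.22 mmol/kg

DIC = 2.22 mmol/kg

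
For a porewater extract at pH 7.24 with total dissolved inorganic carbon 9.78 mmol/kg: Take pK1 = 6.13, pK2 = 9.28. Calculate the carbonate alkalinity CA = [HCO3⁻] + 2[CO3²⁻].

CA = 9.16 mmol/kg

CA = [HCO3⁻] + 2[CO3²⁻] = (α₁ + 2α₂)·DIC
At pH 7.24: [H⁺]/K1 = 10^-1.11 = 0.077625, K2/[H⁺] = 10^-2.04 = 0.0091201
α₁ = 1/(1 + 0.077625 + 0.0091201) = 1/1.0867 = 0.9202; α₂ = α₁·K2/[H⁺] = 0.008392
α₁ + 2α₂ = 0.9370
CA = 0.9370 × 9.78 = 9.16 mmol/kg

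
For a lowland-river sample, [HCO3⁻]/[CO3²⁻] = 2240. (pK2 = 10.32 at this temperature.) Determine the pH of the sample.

pH = 6.97

From K2 = [H⁺][CO3²⁻]/[HCO3⁻]:  pH = pK2 − log₁₀([HCO3⁻]/[CO3²⁻])
log₁₀(2240) = +3.350
pH = 10.32 − (+3.350) = 6.97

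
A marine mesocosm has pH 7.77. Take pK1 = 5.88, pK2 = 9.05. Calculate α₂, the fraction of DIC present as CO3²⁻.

α₂ = 1 / (1 + [H⁺]/K2 + [H⁺]²/(K1K2)) = 1 / (1 + 10^+1.28 + 10^-0.61)
   = 1 / (1 + 19.055 + 0.24547) = 1/20.300 = 0.04926

α₂ = 0.0493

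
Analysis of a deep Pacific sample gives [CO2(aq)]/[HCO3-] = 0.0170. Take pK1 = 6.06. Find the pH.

pH = 7.83

From K1 = [H⁺][HCO3-]/[CO2(aq)]:  pH = pK1 − log₁₀([CO2(aq)]/[HCO3-])
log₁₀(0.0170) = -1.770
pH = 6.06 − (-1.770) = 7.83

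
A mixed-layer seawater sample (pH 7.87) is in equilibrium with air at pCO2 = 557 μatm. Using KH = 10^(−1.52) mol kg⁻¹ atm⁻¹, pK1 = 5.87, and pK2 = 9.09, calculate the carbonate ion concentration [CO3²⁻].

[CO3²⁻] = 0.101 mmol/kg

[CO2*] = KH · pCO2 = 10^(−1.52) × 557×10^-6 = 1.682×10^-5 mol/kg
α₀ = 1/(1 + K1/[H⁺] + K1K2/[H⁺]²) = 1/(1 + 10^+2.00 + 10^+0.78) = 0.009344
DIC = [CO2*]/α₀ = 1.682×10^-5 / 0.009344 = 1.800 mmol/kg
[CO3²⁻] = α₂·DIC; α₂ = 0.05630, so [CO3²⁻] = 0.05630 × 1.800 = 0.101 mmol/kg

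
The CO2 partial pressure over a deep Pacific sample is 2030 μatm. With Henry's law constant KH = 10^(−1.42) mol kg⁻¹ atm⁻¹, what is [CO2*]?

KH = 10^(−1.42) = 3.802×10^-2 mol kg⁻¹ atm⁻¹
[CO2*] = KH · pCO2 = 3.802×10^-2 × 2030×10^-6 atm = 7.72×10^-5 mol/kg

[CO2*] = 77.2 μmol/kg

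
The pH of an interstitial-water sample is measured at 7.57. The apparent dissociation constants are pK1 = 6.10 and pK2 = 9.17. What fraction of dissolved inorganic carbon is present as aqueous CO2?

α₀ = 0.0320

α₀ = 1 / (1 + K1/[H⁺] + K1K2/[H⁺]²) = 1 / (1 + 10^+1.47 + 10^-0.13)
   = 1 / (1 + 29.512 + 0.74131) = 1/31.253 = 0.03200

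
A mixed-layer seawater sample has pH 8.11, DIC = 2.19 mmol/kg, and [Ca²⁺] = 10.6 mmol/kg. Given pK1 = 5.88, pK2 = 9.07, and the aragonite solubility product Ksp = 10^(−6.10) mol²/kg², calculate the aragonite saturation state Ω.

Ω = 2.87

α₂ = 1 / (1 + [H⁺]/K2 + [H⁺]²/(K1K2)) = 1 / (1 + 10^+0.96 + 10^-1.27)
   = 1 / (1 + 9.1201 + 0.053703) = 1/10.174 = 0.09829
[CO3²⁻] = α₂ × DIC = 0.09829 × 2.19 = 0.2153 mmol/kg
Ksp = 10^(−6.10) = 7.943×10^-7
Ω = [Ca²⁺][CO3²⁻]/Ksp = (10.6×10^-3)(2.153×10^-4) / 7.943×10^-7 = 2.87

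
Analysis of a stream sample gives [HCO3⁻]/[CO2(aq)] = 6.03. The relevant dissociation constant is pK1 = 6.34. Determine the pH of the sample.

pH = 7.12

From K1 = [H⁺][HCO3⁻]/[CO2(aq)]:  pH = pK1 + log₁₀([HCO3⁻]/[CO2(aq)])
log₁₀(6.03) = +0.780
pH = 6.34 + (+0.780) = 7.12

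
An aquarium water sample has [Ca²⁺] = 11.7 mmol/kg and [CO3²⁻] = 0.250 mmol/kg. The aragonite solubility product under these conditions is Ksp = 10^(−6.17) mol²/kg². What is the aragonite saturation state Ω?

Ω = 4.33

Ksp = 10^(−6.17) = 6.761×10^-7
Ω = [Ca²⁺][CO3²⁻]/Ksp = (11.7×10^-3)(0.250×10^-3) / 6.761×10^-7 = 4.33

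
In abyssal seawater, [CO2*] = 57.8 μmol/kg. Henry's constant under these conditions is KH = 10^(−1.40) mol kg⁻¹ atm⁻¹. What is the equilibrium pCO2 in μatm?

pCO2 = 1450 μatm

KH = 10^(−1.40) = 3.981×10^-2 mol kg⁻¹ atm⁻¹
pCO2 = [CO2*]/KH = 57.8×10^-6 / 3.981×10^-2 = 1.45×10^-3 atm = 1450 μatm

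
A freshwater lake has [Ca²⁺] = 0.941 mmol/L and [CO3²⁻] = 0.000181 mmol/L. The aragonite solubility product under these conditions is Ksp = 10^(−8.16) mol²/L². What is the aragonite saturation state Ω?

Ksp = 10^(−8.16) = 6.918×10^-9
Ω = [Ca²⁺][CO3²⁻]/Ksp = (0.941×10^-3)(0.000181×10^-3) / 6.918×10^-9 = 0.0246

Ω = 0.0246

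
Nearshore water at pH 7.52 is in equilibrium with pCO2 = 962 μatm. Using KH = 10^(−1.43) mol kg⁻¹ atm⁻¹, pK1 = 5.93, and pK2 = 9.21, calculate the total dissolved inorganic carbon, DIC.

[CO2*] = KH · pCO2 = 10^(−1.43) × 962×10^-6 = 3.574×10^-5 mol/kg
α₀ = 1/(1 + K1/[H⁺] + K1K2/[H⁺]²) = 1/(1 + 10^+1.59 + 10^-0.10) = 0.02457
DIC = [CO2*]/α₀ = 3.574×10^-5 / 0.02457 = 1.45 mmol/kg

DIC = 1.45 mmol/kg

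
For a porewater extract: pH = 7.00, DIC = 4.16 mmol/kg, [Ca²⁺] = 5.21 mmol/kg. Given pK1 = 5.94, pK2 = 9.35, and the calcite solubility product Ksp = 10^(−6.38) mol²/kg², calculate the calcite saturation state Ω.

α₂ = 1 / (1 + [H⁺]/K2 + [H⁺]²/(K1K2)) = 1 / (1 + 10^+2.35 + 10^+1.29)
   = 1 / (1 + 223.87 + 19.498) = 1/244.37 = 0.004092
[CO3²⁻] = α₂ × DIC = 0.004092 × 4.16 = 0.01702 mmol/kg = 17.02 μmol/kg
Ksp = 10^(−6.38) = 4.169×10^-7
Ω = [Ca²⁺][CO3²⁻]/Ksp = (5.21×10^-3)(1.702×10^-5) / 4.169×10^-7 = 0.213

Ω = 0.213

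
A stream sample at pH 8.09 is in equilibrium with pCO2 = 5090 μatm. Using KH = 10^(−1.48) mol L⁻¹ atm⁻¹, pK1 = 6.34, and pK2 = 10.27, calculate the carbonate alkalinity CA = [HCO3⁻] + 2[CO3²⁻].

[CO2*] = KH · pCO2 = 10^(−1.48) × 5090×10^-6 = 1.685×10^-4 mol/L
α₀ = 1/(1 + K1/[H⁺] + K1K2/[H⁺]²) = 1/(1 + 10^+1.75 + 10^-0.43) = 0.01736
DIC = [CO2*]/α₀ = 1.685×10^-4 / 0.01736 = 9.709 mmol/L
CA = (α₁ + 2α₂)·DIC = (0.9762 + 2×0.006450) × 9.709 = 9.60 mmol/L

CA = 9.60 mmol/L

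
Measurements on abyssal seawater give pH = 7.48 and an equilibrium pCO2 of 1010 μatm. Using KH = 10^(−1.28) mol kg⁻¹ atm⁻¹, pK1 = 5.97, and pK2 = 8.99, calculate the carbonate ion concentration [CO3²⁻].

[CO3²⁻] = 0.0530 mmol/kg

[CO2*] = KH · pCO2 = 10^(−1.28) × 1010×10^-6 = 5.301×10^-5 mol/kg
α₀ = 1/(1 + K1/[H⁺] + K1K2/[H⁺]²) = 1/(1 + 10^+1.51 + 10^+0.00) = 0.02910
DIC = [CO2*]/α₀ = 5.301×10^-5 / 0.02910 = 1.821 mmol/kg
[CO3²⁻] = α₂·DIC; α₂ = 0.02910, so [CO3²⁻] = 0.02910 × 1.821 = 0.0530 mmol/kg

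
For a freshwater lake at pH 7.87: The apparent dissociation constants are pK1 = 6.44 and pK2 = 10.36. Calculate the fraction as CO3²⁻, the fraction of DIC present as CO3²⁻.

α₂ = 1 / (1 + [H⁺]/K2 + [H⁺]²/(K1K2)) = 1 / (1 + 10^+2.49 + 10^+1.06)
   = 1 / (1 + 309.03 + 11.482) = 1/321.51 = 0.003110

α₂ = 0.00311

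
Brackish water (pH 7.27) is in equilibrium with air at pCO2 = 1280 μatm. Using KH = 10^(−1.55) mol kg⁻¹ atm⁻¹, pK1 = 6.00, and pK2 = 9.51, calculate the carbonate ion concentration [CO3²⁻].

[CO2*] = KH · pCO2 = 10^(−1.55) × 1280×10^-6 = 3.608×10^-5 mol/kg
α₀ = 1/(1 + K1/[H⁺] + K1K2/[H⁺]²) = 1/(1 + 10^+1.27 + 10^-0.97) = 0.05069
DIC = [CO2*]/α₀ = 3.608×10^-5 / 0.05069 = 0.7117 mmol/kg
[CO3²⁻] = α₂·DIC; α₂ = 0.005431, so [CO3²⁻] = 0.005431 × 0.7117 = 0.00387 mmol/kg = 3.87 μmol/kg

[CO3²⁻] = 3.87 μmol/kg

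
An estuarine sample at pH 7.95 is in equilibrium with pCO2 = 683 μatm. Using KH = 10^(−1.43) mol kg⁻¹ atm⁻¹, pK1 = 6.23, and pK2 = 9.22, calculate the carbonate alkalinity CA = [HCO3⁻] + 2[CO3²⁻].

CA = 1.47 mmol/kg

[CO2*] = KH · pCO2 = 10^(−1.43) × 683×10^-6 = 2.538×10^-5 mol/kg
α₀ = 1/(1 + K1/[H⁺] + K1K2/[H⁺]²) = 1/(1 + 10^+1.72 + 10^+0.45) = 0.01776
DIC = [CO2*]/α₀ = 2.538×10^-5 / 0.01776 = 1.429 mmol/kg
CA = (α₁ + 2α₂)·DIC = (0.9322 + 2×0.05006) × 1.429 = 1.47 mmol/kg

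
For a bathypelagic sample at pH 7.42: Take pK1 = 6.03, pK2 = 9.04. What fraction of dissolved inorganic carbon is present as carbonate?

α₂ = 1 / (1 + [H⁺]/K2 + [H⁺]²/(K1K2)) = 1 / (1 + 10^+1.62 + 10^+0.23)
   = 1 / (1 + 41.687 + 1.6982) = 1/44.385 = 0.02253

α₂ = 0.0225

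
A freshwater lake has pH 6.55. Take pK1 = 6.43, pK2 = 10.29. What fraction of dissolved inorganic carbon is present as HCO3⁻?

α₁ = 1 / (1 + [H⁺]/K1 + K2/[H⁺]) = 1 / (1 + 10^-0.12 + 10^-3.74)
   = 1 / (1 + 0.75858 + 0.00018197) = 1/1.7588 = 0.5686

α₁ = 0.569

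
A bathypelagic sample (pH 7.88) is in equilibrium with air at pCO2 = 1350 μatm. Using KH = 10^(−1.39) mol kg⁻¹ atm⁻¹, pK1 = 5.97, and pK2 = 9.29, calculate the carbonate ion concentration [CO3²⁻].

[CO2*] = KH · pCO2 = 10^(−1.39) × 1350×10^-6 = 5.500×10^-5 mol/kg
α₀ = 1/(1 + K1/[H⁺] + K1K2/[H⁺]²) = 1/(1 + 10^+1.91 + 10^+0.50) = 0.01170
DIC = [CO2*]/α₀ = 5.500×10^-5 / 0.01170 = 4.699 mmol/kg
[CO3²⁻] = α₂·DIC; α₂ = 0.03701, so [CO3²⁻] = 0.03701 × 4.699 = 0.174 mmol/kg

[CO3²⁻] = 0.174 mmol/kg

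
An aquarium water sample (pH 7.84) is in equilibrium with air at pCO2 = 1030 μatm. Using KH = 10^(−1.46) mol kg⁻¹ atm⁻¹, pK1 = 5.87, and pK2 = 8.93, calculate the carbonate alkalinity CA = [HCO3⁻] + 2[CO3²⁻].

CA = 3.87 mmol/kg

[CO2*] = KH · pCO2 = 10^(−1.46) × 1030×10^-6 = 3.571×10^-5 mol/kg
α₀ = 1/(1 + K1/[H⁺] + K1K2/[H⁺]²) = 1/(1 + 10^+1.97 + 10^+0.88) = 0.009812
DIC = [CO2*]/α₀ = 3.571×10^-5 / 0.009812 = 3.640 mmol/kg
CA = (α₁ + 2α₂)·DIC = (0.9158 + 2×0.07444) × 3.640 = 3.87 mmol/kg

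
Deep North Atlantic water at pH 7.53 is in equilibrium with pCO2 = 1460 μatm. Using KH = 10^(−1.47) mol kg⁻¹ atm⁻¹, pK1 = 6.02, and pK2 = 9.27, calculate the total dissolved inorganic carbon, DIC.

[CO2*] = KH · pCO2 = 10^(−1.47) × 1460×10^-6 = 4.947×10^-5 mol/kg
α₀ = 1/(1 + K1/[H⁺] + K1K2/[H⁺]²) = 1/(1 + 10^+1.51 + 10^-0.23) = 0.02946
DIC = [CO2*]/α₀ = 4.947×10^-5 / 0.02946 = 1.68 mmol/kg

DIC = 1.68 mmol/kg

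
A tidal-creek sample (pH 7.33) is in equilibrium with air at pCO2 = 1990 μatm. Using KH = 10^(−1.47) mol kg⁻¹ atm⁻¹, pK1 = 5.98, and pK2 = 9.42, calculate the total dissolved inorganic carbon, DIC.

[CO2*] = KH · pCO2 = 10^(−1.47) × 1990×10^-6 = 6.743×10^-5 mol/kg
α₀ = 1/(1 + K1/[H⁺] + K1K2/[H⁺]²) = 1/(1 + 10^+1.35 + 10^-0.74) = 0.04243
DIC = [CO2*]/α₀ = 6.743×10^-5 / 0.04243 = 1.59 mmol/kg

DIC = 1.59 mmol/kg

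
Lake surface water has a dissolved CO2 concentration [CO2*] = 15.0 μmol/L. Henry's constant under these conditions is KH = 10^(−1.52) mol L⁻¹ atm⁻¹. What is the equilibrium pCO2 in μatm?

pCO2 = 497 μatm

KH = 10^(−1.52) = 3.020×10^-2 mol L⁻¹ atm⁻¹
pCO2 = [CO2*]/KH = 15.0×10^-6 / 3.020×10^-2 = 4.97×10^-4 atm = 497 μatm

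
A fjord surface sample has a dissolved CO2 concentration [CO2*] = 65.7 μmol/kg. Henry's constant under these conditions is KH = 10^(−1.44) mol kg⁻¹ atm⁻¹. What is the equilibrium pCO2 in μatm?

KH = 10^(−1.44) = 3.631×10^-2 mol kg⁻¹ atm⁻¹
pCO2 = [CO2*]/KH = 65.7×10^-6 / 3.631×10^-2 = 1.81×10^-3 atm = 1810 μatm

pCO2 = 1810 μatm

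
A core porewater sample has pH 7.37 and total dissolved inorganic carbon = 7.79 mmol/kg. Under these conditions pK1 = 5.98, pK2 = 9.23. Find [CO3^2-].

[CO3²⁻] = 0.102 mmol/kg

α₂ = 1 / (1 + [H⁺]/K2 + [H⁺]²/(K1K2)) = 1 / (1 + 10^+1.86 + 10^+0.47)
   = 1 / (1 + 72.444 + 2.9512) = 1/76.395 = 0.01309
[CO3²⁻] = α₂ × DIC = 0.01309 × 7.79 = 0.102 mmol/kg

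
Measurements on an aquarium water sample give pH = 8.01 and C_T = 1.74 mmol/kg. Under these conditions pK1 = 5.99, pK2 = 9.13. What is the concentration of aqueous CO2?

[CO2*] = 15.3 μmol/kg

α₀ = 1 / (1 + K1/[H⁺] + K1K2/[H⁺]²) = 1 / (1 + 10^+2.02 + 10^+0.90)
   = 1 / (1 + 104.71 + 7.9433) = 1/113.66 = 0.008798
[CO2*] = α₀ × DIC = 0.008798 × 1.74 = 0.0153 mmol/kg = 15.3 μmol/kg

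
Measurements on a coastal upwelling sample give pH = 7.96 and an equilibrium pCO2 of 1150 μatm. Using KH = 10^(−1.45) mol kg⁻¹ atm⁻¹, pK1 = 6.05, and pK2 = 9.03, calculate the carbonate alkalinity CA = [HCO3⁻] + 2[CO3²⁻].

CA = 3.88 mmol/kg

[CO2*] = KH · pCO2 = 10^(−1.45) × 1150×10^-6 = 4.080×10^-5 mol/kg
α₀ = 1/(1 + K1/[H⁺] + K1K2/[H⁺]²) = 1/(1 + 10^+1.91 + 10^+0.84) = 0.01121
DIC = [CO2*]/α₀ = 4.080×10^-5 / 0.01121 = 3.640 mmol/kg
CA = (α₁ + 2α₂)·DIC = (0.9112 + 2×0.07756) × 3.640 = 3.88 mmol/kg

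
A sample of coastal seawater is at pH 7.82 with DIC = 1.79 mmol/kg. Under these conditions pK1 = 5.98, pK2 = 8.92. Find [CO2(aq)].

α₀ = 1 / (1 + K1/[H⁺] + K1K2/[H⁺]²) = 1 / (1 + 10^+1.84 + 10^+0.74)
   = 1 / (1 + 69.183 + 5.4954) = 1/75.679 = 0.01321
[CO2*] = α₀ × DIC = 0.01321 × 1.79 = 0.0237 mmol/kg

[CO2*] = 0.0237 mmol/kg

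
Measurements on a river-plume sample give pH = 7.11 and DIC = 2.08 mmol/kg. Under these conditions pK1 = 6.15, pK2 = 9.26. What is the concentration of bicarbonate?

[HCO3⁻] = 1.86 mmol/kg

α₁ = 1 / (1 + [H⁺]/K1 + K2/[H⁺]) = 1 / (1 + 10^-0.96 + 10^-2.15)
   = 1 / (1 + 0.10965 + 0.0070795) = 1/1.1167 = 0.8955
[HCO3⁻] = α₁ × DIC = 0.8955 × 2.08 = 1.86 mmol/kg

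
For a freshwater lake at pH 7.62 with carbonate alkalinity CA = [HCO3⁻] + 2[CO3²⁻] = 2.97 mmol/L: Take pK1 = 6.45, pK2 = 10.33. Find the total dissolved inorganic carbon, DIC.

CA = [HCO3⁻] + 2[CO3²⁻] = (α₁ + 2α₂)·DIC
At pH 7.62: [H⁺]/K1 = 10^-1.17 = 0.067608, K2/[H⁺] = 10^-2.71 = 0.0019498
α₁ = 1/(1 + 0.067608 + 0.0019498) = 1/1.0696 = 0.9350; α₂ = α₁·K2/[H⁺] = 0.001823
α₁ + 2α₂ = 0.9386
DIC = CA / (α₁ + 2α₂) = 2.97 / 0.9386 = 3.16 mmol/L

DIC = 3.16 mmol/L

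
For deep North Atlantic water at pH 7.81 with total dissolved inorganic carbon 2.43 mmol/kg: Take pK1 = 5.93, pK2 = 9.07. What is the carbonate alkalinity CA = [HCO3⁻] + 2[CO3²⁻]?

CA = 2.53 mmol/kg

CA = [HCO3⁻] + 2[CO3²⁻] = (α₁ + 2α₂)·DIC
At pH 7.81: [H⁺]/K1 = 10^-1.88 = 0.013183, K2/[H⁺] = 10^-1.26 = 0.054954
α₁ = 1/(1 + 0.013183 + 0.054954) = 1/1.0681 = 0.9362; α₂ = α₁·K2/[H⁺] = 0.05145
α₁ + 2α₂ = 1.0391
CA = 1.0391 × 2.43 = 2.53 mmol/kg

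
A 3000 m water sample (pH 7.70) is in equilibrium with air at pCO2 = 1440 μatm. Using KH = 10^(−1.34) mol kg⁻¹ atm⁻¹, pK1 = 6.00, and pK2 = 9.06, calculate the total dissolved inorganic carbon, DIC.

[CO2*] = KH · pCO2 = 10^(−1.34) × 1440×10^-6 = 6.582×10^-5 mol/kg
α₀ = 1/(1 + K1/[H⁺] + K1K2/[H⁺]²) = 1/(1 + 10^+1.70 + 10^+0.34) = 0.01876
DIC = [CO2*]/α₀ = 6.582×10^-5 / 0.01876 = 3.51 mmol/kg

DIC = 3.51 mmol/kg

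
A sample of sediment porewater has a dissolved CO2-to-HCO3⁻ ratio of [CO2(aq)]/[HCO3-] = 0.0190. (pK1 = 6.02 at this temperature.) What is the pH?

From K1 = [H⁺][HCO3-]/[CO2(aq)]:  pH = pK1 − log₁₀([CO2(aq)]/[HCO3-])
log₁₀(0.0190) = -1.721
pH = 6.02 − (-1.721) = 7.74

pH = 7.74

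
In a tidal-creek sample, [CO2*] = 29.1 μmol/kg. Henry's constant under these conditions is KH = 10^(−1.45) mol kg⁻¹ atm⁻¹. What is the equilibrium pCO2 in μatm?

KH = 10^(−1.45) = 3.548×10^-2 mol kg⁻¹ atm⁻¹
pCO2 = [CO2*]/KH = 29.1×10^-6 / 3.548×10^-2 = 8.20×10^-4 atm = 820 μatm

pCO2 = 820 μatm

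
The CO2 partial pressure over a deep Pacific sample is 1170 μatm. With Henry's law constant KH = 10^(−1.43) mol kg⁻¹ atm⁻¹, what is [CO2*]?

KH = 10^(−1.43) = 3.715×10^-2 mol kg⁻¹ atm⁻¹
[CO2*] = KH · pCO2 = 3.715×10^-2 × 1170×10^-6 atm = 4.35×10^-5 mol/kg

[CO2*] = 43.5 μmol/kg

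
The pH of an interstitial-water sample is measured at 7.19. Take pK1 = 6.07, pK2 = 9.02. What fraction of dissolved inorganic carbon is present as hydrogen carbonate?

α₁ = 0.917

α₁ = 1 / (1 + [H⁺]/K1 + K2/[H⁺]) = 1 / (1 + 10^-1.12 + 10^-1.83)
   = 1 / (1 + 0.075858 + 0.014791) = 1/1.0906 = 0.9169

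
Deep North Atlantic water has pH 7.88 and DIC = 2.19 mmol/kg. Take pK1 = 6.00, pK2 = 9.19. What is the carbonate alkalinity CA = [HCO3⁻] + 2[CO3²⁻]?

CA = [HCO3⁻] + 2[CO3²⁻] = (α₁ + 2α₂)·DIC
At pH 7.88: [H⁺]/K1 = 10^-1.88 = 0.013183, K2/[H⁺] = 10^-1.31 = 0.048978
α₁ = 1/(1 + 0.013183 + 0.048978) = 1/1.0622 = 0.9415; α₂ = α₁·K2/[H⁺] = 0.04611
α₁ + 2α₂ = 1.0337
CA = 1.0337 × 2.19 = 2.26 mmol/kg

CA = 2.26 mmol/kg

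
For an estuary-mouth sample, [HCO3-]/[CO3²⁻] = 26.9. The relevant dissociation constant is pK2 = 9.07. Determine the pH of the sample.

pH = 7.64

From K2 = [H⁺][CO3²⁻]/[HCO3-]:  pH = pK2 − log₁₀([HCO3-]/[CO3²⁻])
log₁₀(26.9) = +1.430
pH = 9.07 − (+1.430) = 7.64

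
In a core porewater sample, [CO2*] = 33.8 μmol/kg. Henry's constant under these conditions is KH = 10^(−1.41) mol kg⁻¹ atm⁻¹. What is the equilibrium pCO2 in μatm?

KH = 10^(−1.41) = 3.890×10^-2 mol kg⁻¹ atm⁻¹
pCO2 = [CO2*]/KH = 33.8×10^-6 / 3.890×10^-2 = 8.69×10^-4 atm = 869 μatm

pCO2 = 869 μatm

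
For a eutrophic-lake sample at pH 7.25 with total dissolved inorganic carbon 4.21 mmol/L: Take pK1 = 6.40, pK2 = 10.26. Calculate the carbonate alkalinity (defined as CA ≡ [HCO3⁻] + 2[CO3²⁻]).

CA = 3.69 mmol/L

CA = [HCO3⁻] + 2[CO3²⁻] = (α₁ + 2α₂)·DIC
At pH 7.25: [H⁺]/K1 = 10^-0.85 = 0.14125, K2/[H⁺] = 10^-3.01 = 0.00097724
α₁ = 1/(1 + 0.14125 + 0.00097724) = 1/1.1422 = 0.8755; α₂ = α₁·K2/[H⁺] = 0.0008556
α₁ + 2α₂ = 0.8772
CA = 0.8772 × 4.21 = 3.69 mmol/L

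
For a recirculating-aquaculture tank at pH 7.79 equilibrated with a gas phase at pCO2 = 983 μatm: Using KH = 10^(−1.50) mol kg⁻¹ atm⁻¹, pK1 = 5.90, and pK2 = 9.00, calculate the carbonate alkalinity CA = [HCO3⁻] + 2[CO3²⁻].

[CO2*] = KH · pCO2 = 10^(−1.50) × 983×10^-6 = 3.109×10^-5 mol/kg
α₀ = 1/(1 + K1/[H⁺] + K1K2/[H⁺]²) = 1/(1 + 10^+1.89 + 10^+0.68) = 0.01199
DIC = [CO2*]/α₀ = 3.109×10^-5 / 0.01199 = 2.593 mmol/kg
CA = (α₁ + 2α₂)·DIC = (0.9306 + 2×0.05738) × 2.593 = 2.71 mmol/kg

CA = 2.71 mmol/kg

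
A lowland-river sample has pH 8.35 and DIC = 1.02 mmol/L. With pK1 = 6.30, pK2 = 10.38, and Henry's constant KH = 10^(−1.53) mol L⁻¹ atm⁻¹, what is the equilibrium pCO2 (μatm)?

pCO2 = 303 μatm

α₀ = 1 / (1 + K1/[H⁺] + K1K2/[H⁺]²) = 1 / (1 + 10^+2.05 + 10^+0.02)
   = 1 / (1 + 112.20 + 1.0471) = 1/114.25 = 0.008753
[CO2*] = α₀ × DIC = 0.008753 × 1.02 = 0.008928 mmol/L = 8.928 μmol/L
pCO2 = [CO2*]/KH = 8.928×10^-6 / 2.951×10^-2 = 303 μatm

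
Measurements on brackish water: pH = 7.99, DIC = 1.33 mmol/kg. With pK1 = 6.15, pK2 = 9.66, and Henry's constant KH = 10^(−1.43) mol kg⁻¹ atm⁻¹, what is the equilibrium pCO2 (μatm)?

pCO2 = 500 μatm

α₀ = 1 / (1 + K1/[H⁺] + K1K2/[H⁺]²) = 1 / (1 + 10^+1.84 + 10^+0.17)
   = 1 / (1 + 69.183 + 1.4791) = 1/71.662 = 0.01395
[CO2*] = α₀ × DIC = 0.01395 × 1.33 = 0.01856 mmol/kg = 18.56 μmol/kg
pCO2 = [CO2*]/KH = 1.856×10^-5 / 3.715×10^-2 = 500 μatm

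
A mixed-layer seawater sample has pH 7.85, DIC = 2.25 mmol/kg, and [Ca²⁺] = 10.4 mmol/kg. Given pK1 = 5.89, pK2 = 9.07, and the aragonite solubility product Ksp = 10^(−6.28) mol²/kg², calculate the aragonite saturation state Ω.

Ω = 2.51

α₂ = 1 / (1 + [H⁺]/K2 + [H⁺]²/(K1K2)) = 1 / (1 + 10^+1.22 + 10^-0.74)
   = 1 / (1 + 16.596 + 0.18197) = 1/17.778 = 0.05625
[CO3²⁻] = α₂ × DIC = 0.05625 × 2.25 = 0.1266 mmol/kg
Ksp = 10^(−6.28) = 5.248×10^-7
Ω = [Ca²⁺][CO3²⁻]/Ksp = (10.4×10^-3)(1.266×10^-4) / 5.248×10^-7 = 2.51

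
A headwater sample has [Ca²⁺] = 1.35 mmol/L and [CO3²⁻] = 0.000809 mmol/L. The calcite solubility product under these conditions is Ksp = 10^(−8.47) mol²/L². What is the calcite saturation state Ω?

Ω = 0.322

Ksp = 10^(−8.47) = 3.388×10^-9
Ω = [Ca²⁺][CO3²⁻]/Ksp = (1.35×10^-3)(0.000809×10^-3) / 3.388×10^-9 = 0.322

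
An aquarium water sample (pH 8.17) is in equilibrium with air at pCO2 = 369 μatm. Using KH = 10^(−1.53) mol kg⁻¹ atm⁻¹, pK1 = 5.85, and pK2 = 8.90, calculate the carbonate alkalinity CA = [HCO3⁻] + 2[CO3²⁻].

[CO2*] = KH · pCO2 = 10^(−1.53) × 369×10^-6 = 1.089×10^-5 mol/kg
α₀ = 1/(1 + K1/[H⁺] + K1K2/[H⁺]²) = 1/(1 + 10^+2.32 + 10^+1.59) = 0.004019
DIC = [CO2*]/α₀ = 1.089×10^-5 / 0.004019 = 2.710 mmol/kg
CA = (α₁ + 2α₂)·DIC = (0.8396 + 2×0.1563) × 2.710 = 3.12 mmol/kg

CA = 3.12 mmol/kg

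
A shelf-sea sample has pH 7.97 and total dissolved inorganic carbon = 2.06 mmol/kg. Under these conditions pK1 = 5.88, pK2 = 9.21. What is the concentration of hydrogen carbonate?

α₁ = 1 / (1 + [H⁺]/K1 + K2/[H⁺]) = 1 / (1 + 10^-2.09 + 10^-1.24)
   = 1 / (1 + 0.0081283 + 0.057544) = 1/1.0657 = 0.9384
[HCO3⁻] = α₁ × DIC = 0.9384 × 2.06 = 1.93 mmol/kg

[HCO3⁻] = 1.93 mmol/kg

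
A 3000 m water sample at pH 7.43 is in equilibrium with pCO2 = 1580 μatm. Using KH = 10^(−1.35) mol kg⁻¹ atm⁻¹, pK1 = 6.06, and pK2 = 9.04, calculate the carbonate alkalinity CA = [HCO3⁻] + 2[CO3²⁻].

[CO2*] = KH · pCO2 = 10^(−1.35) × 1580×10^-6 = 7.058×10^-5 mol/kg
α₀ = 1/(1 + K1/[H⁺] + K1K2/[H⁺]²) = 1/(1 + 10^+1.37 + 10^-0.24) = 0.03997
DIC = [CO2*]/α₀ = 7.058×10^-5 / 0.03997 = 1.766 mmol/kg
CA = (α₁ + 2α₂)·DIC = (0.9370 + 2×0.02300) × 1.766 = 1.74 mmol/kg

CA = 1.74 mmol/kg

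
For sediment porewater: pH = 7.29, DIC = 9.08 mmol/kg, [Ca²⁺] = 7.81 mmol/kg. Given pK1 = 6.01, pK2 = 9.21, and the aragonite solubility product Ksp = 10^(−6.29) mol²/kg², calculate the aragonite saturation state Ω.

α₂ = 1 / (1 + [H⁺]/K2 + [H⁺]²/(K1K2)) = 1 / (1 + 10^+1.92 + 10^+0.64)
   = 1 / (1 + 83.176 + 4.3652) = 1/88.542 = 0.01129
[CO3²⁻] = α₂ × DIC = 0.01129 × 9.08 = 0.1026 mmol/kg
Ksp = 10^(−6.29) = 5.129×10^-7
Ω = [Ca²⁺][CO3²⁻]/Ksp = (7.81×10^-3)(1.026×10^-4) / 5.129×10^-7 = 1.56

Ω = 1.56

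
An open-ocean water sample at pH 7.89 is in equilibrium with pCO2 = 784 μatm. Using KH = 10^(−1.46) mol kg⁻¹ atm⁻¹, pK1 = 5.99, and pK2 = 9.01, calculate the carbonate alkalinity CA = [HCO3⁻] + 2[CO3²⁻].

[CO2*] = KH · pCO2 = 10^(−1.46) × 784×10^-6 = 2.718×10^-5 mol/kg
α₀ = 1/(1 + K1/[H⁺] + K1K2/[H⁺]²) = 1/(1 + 10^+1.90 + 10^+0.78) = 0.01157
DIC = [CO2*]/α₀ = 2.718×10^-5 / 0.01157 = 2.350 mmol/kg
CA = (α₁ + 2α₂)·DIC = (0.9187 + 2×0.06969) × 2.350 = 2.49 mmol/kg

CA = 2.49 mmol/kg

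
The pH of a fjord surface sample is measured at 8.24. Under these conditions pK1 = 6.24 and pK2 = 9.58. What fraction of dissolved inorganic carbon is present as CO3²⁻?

α₂ = 0.0433

α₂ = 1 / (1 + [H⁺]/K2 + [H⁺]²/(K1K2)) = 1 / (1 + 10^+1.34 + 10^-0.66)
   = 1 / (1 + 21.878 + 0.21878) = 1/23.096 = 0.04330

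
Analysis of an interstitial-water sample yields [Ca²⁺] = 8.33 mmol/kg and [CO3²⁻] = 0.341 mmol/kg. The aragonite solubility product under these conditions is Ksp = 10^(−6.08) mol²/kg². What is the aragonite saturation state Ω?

Ksp = 10^(−6.08) = 8.318×10^-7
Ω = [Ca²⁺][CO3²⁻]/Ksp = (8.33×10^-3)(0.341×10^-3) / 8.318×10^-7 = 3.42

Ω = 3.42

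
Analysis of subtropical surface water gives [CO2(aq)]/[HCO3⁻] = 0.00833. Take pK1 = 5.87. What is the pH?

From K1 = [H⁺][HCO3⁻]/[CO2(aq)]:  pH = pK1 − log₁₀([CO2(aq)]/[HCO3⁻])
log₁₀(0.00833) = -2.079
pH = 5.87 − (-2.079) = 7.95

pH = 7.95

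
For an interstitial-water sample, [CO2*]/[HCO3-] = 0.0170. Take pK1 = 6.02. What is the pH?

From K1 = [H⁺][HCO3-]/[CO2*]:  pH = pK1 − log₁₀([CO2*]/[HCO3-])
log₁₀(0.0170) = -1.770
pH = 6.02 − (-1.770) = 7.79

pH = 7.79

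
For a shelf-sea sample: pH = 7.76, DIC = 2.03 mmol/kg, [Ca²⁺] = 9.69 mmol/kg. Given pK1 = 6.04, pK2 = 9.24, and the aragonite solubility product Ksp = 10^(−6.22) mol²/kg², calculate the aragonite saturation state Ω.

α₂ = 1 / (1 + [H⁺]/K2 + [H⁺]²/(K1K2)) = 1 / (1 + 10^+1.48 + 10^-0.24)
   = 1 / (1 + 30.200 + 0.57544) = 1/31.775 = 0.03147
[CO3²⁻] = α₂ × DIC = 0.03147 × 2.03 = 0.06389 mmol/kg
Ksp = 10^(−6.22) = 6.026×10^-7
Ω = [Ca²⁺][CO3²⁻]/Ksp = (9.69×10^-3)(6.389×10^-5) / 6.026×10^-7 = 1.03

Ω = 1.03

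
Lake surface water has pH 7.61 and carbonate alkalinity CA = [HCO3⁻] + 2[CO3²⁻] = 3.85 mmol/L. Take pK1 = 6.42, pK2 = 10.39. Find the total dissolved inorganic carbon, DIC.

DIC = 4.09 mmol/L

CA = [HCO3⁻] + 2[CO3²⁻] = (α₁ + 2α₂)·DIC
At pH 7.61: [H⁺]/K1 = 10^-1.19 = 0.064565, K2/[H⁺] = 10^-2.78 = 0.0016596
α₁ = 1/(1 + 0.064565 + 0.0016596) = 1/1.0662 = 0.9379; α₂ = α₁·K2/[H⁺] = 0.001557
α₁ + 2α₂ = 0.9410
DIC = CA / (α₁ + 2α₂) = 3.85 / 0.9410 = 4.09 mmol/L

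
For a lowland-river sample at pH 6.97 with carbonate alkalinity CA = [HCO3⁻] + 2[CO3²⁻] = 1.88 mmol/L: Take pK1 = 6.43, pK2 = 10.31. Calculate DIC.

DIC = 2.42 mmol/L

CA = [HCO3⁻] + 2[CO3²⁻] = (α₁ + 2α₂)·DIC
At pH 6.97: [H⁺]/K1 = 10^-0.54 = 0.28840, K2/[H⁺] = 10^-3.34 = 0.00045709
α₁ = 1/(1 + 0.28840 + 0.00045709) = 1/1.2889 = 0.7759; α₂ = α₁·K2/[H⁺] = 0.0003546
α₁ + 2α₂ = 0.7766
DIC = CA / (α₁ + 2α₂) = 1.88 / 0.7766 = 2.42 mmol/L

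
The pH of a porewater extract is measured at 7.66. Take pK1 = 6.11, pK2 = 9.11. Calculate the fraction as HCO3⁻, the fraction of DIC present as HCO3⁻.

α₁ = 0.940

α₁ = 1 / (1 + [H⁺]/K1 + K2/[H⁺]) = 1 / (1 + 10^-1.55 + 10^-1.45)
   = 1 / (1 + 0.028184 + 0.035481) = 1/1.0637 = 0.9401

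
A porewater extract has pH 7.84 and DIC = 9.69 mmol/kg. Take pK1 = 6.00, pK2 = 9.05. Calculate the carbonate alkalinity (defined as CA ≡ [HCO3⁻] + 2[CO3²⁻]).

CA = 10.1 mmol/kg

CA = [HCO3⁻] + 2[CO3²⁻] = (α₁ + 2α₂)·DIC
At pH 7.84: [H⁺]/K1 = 10^-1.84 = 0.014454, K2/[H⁺] = 10^-1.21 = 0.061660
α₁ = 1/(1 + 0.014454 + 0.061660) = 1/1.0761 = 0.9293; α₂ = α₁·K2/[H⁺] = 0.05730
α₁ + 2α₂ = 1.0439
CA = 1.0439 × 9.69 = 10.1 mmol/kg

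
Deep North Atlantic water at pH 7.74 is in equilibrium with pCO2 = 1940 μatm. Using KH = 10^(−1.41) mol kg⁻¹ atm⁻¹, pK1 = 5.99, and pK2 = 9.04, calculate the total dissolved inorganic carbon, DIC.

[CO2*] = KH · pCO2 = 10^(−1.41) × 1940×10^-6 = 7.547×10^-5 mol/kg
α₀ = 1/(1 + K1/[H⁺] + K1K2/[H⁺]²) = 1/(1 + 10^+1.75 + 10^+0.45) = 0.01665
DIC = [CO2*]/α₀ = 7.547×10^-5 / 0.01665 = 4.53 mmol/kg

DIC = 4.53 mmol/kg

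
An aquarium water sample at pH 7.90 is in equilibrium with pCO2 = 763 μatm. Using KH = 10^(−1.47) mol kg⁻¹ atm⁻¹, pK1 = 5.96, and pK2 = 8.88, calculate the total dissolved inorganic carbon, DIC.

DIC = 2.51 mmol/kg

[CO2*] = KH · pCO2 = 10^(−1.47) × 763×10^-6 = 2.585×10^-5 mol/kg
α₀ = 1/(1 + K1/[H⁺] + K1K2/[H⁺]²) = 1/(1 + 10^+1.94 + 10^+0.96) = 0.01029
DIC = [CO2*]/α₀ = 2.585×10^-5 / 0.01029 = 2.51 mmol/kg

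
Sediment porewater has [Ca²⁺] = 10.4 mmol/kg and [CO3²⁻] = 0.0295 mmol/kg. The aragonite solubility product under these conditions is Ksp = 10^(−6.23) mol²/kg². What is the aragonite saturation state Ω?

Ksp = 10^(−6.23) = 5.888×10^-7
Ω = [Ca²⁺][CO3²⁻]/Ksp = (10.4×10^-3)(0.0295×10^-3) / 5.888×10^-7 = 0.521

Ω = 0.521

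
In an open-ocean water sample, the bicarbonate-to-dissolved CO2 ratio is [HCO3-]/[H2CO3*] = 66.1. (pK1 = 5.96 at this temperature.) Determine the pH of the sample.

pH = 7.78

From K1 = [H⁺][HCO3-]/[H2CO3*]:  pH = pK1 + log₁₀([HCO3-]/[H2CO3*])
log₁₀(66.1) = +1.820
pH = 5.96 + (+1.820) = 7.78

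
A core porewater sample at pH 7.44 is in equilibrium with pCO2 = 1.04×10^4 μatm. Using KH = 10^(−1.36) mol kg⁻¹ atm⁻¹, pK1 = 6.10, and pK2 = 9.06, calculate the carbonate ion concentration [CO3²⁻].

[CO3²⁻] = 0.238 mmol/kg

[CO2*] = KH · pCO2 = 10^(−1.36) × 1.04×10^4×10^-6 = 4.540×10^-4 mol/kg
α₀ = 1/(1 + K1/[H⁺] + K1K2/[H⁺]²) = 1/(1 + 10^+1.34 + 10^-0.28) = 0.04273
DIC = [CO2*]/α₀ = 4.540×10^-4 / 0.04273 = 10.62 mmol/kg
[CO3²⁻] = α₂·DIC; α₂ = 0.02243, so [CO3²⁻] = 0.02243 × 10.62 = 0.238 mmol/kg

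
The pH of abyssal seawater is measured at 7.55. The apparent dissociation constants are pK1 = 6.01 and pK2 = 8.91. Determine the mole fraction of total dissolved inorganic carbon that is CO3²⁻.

α₂ = 1 / (1 + [H⁺]/K2 + [H⁺]²/(K1K2)) = 1 / (1 + 10^+1.36 + 10^-0.18)
   = 1 / (1 + 22.909 + 0.66069) = 1/24.569 = 0.04070

α₂ = 0.0407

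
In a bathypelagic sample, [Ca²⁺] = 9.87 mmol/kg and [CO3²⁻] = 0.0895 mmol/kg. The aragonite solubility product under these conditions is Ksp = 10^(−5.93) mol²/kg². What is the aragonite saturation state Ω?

Ω = 0.752

Ksp = 10^(−5.93) = 1.175×10^-6
Ω = [Ca²⁺][CO3²⁻]/Ksp = (9.87×10^-3)(0.0895×10^-3) / 1.175×10^-6 = 0.752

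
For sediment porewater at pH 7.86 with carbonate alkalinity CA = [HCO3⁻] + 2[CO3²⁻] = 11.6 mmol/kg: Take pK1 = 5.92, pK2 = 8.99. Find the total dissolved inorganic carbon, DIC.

DIC = 11.0 mmol/kg

CA = [HCO3⁻] + 2[CO3²⁻] = (α₁ + 2α₂)·DIC
At pH 7.86: [H⁺]/K1 = 10^-1.94 = 0.011482, K2/[H⁺] = 10^-1.13 = 0.074131
α₁ = 1/(1 + 0.011482 + 0.074131) = 1/1.0856 = 0.9211; α₂ = α₁·K2/[H⁺] = 0.06828
α₁ + 2α₂ = 1.0577
DIC = CA / (α₁ + 2α₂) = 11.6 / 1.0577 = 11.0 mmol/kg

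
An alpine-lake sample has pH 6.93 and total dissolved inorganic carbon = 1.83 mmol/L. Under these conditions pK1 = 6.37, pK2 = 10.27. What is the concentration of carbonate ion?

[CO3²⁻] = 0.656 μmol/L

α₂ = 1 / (1 + [H⁺]/K2 + [H⁺]²/(K1K2)) = 1 / (1 + 10^+3.34 + 10^+2.78)
   = 1 / (1 + 2187.8 + 602.56) = 1/2791.3 = 0.0003583
[CO3²⁻] = α₂ × DIC = 0.0003583 × 1.83 = 0.000656 mmol/L = 0.656 μmol/L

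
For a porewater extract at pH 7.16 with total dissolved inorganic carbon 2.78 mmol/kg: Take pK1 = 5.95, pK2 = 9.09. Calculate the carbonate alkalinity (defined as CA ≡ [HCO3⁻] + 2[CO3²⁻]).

CA = [HCO3⁻] + 2[CO3²⁻] = (α₁ + 2α₂)·DIC
At pH 7.16: [H⁺]/K1 = 10^-1.21 = 0.061660, K2/[H⁺] = 10^-1.93 = 0.011749
α₁ = 1/(1 + 0.061660 + 0.011749) = 1/1.0734 = 0.9316; α₂ = α₁·K2/[H⁺] = 0.01095
α₁ + 2α₂ = 0.9535
CA = 0.9535 × 2.78 = 2.65 mmol/kg

CA = 2.65 mmol/kg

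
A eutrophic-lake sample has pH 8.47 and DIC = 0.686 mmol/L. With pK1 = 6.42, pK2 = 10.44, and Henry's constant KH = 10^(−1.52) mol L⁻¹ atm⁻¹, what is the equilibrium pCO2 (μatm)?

pCO2 = 199 μatm

α₀ = 1 / (1 + K1/[H⁺] + K1K2/[H⁺]²) = 1 / (1 + 10^+2.05 + 10^+0.08)
   = 1 / (1 + 112.20 + 1.2023) = 1/114.40 = 0.008741
[CO2*] = α₀ × DIC = 0.008741 × 0.686 = 0.005996 mmol/L = 5.996 μmol/L
pCO2 = [CO2*]/KH = 5.996×10^-6 / 3.020×10^-2 = 199 μatm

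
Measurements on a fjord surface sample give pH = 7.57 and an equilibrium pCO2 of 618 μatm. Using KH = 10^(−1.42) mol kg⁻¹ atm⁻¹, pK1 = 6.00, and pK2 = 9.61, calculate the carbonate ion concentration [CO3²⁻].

[CO3²⁻] = 7.96 μmol/kg

[CO2*] = KH · pCO2 = 10^(−1.42) × 618×10^-6 = 2.350×10^-5 mol/kg
α₀ = 1/(1 + K1/[H⁺] + K1K2/[H⁺]²) = 1/(1 + 10^+1.57 + 10^-0.47) = 0.02598
DIC = [CO2*]/α₀ = 2.350×10^-5 / 0.02598 = 0.9044 mmol/kg
[CO3²⁻] = α₂·DIC; α₂ = 0.008803, so [CO3²⁻] = 0.008803 × 0.9044 = 0.00796 mmol/kg = 7.96 μmol/kg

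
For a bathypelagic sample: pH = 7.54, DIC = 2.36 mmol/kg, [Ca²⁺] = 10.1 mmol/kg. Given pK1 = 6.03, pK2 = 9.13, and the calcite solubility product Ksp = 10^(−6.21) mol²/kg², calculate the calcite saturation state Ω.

Ω = 0.940

α₂ = 1 / (1 + [H⁺]/K2 + [H⁺]²/(K1K2)) = 1 / (1 + 10^+1.59 + 10^+0.08)
   = 1 / (1 + 38.905 + 1.2023) = 1/41.107 = 0.02433
[CO3²⁻] = α₂ × DIC = 0.02433 × 2.36 = 0.05741 mmol/kg
Ksp = 10^(−6.21) = 6.166×10^-7
Ω = [Ca²⁺][CO3²⁻]/Ksp = (10.1×10^-3)(5.741×10^-5) / 6.166×10^-7 = 0.940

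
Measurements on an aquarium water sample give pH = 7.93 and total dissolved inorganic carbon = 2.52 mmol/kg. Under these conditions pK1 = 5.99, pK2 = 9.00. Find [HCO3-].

α₁ = 1 / (1 + [H⁺]/K1 + K2/[H⁺]) = 1 / (1 + 10^-1.94 + 10^-1.07)
   = 1 / (1 + 0.011482 + 0.085114) = 1/1.0966 = 0.9119
[HCO3⁻] = α₁ × DIC = 0.9119 × 2.52 = 2.30 mmol/kg

[HCO3⁻] = 2.30 mmol/kg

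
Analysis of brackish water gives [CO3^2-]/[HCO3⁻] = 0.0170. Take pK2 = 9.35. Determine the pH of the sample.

pH = 7.58

From K2 = [H⁺][CO3^2-]/[HCO3⁻]:  pH = pK2 + log₁₀([CO3^2-]/[HCO3⁻])
log₁₀(0.0170) = -1.770
pH = 9.35 + (-1.770) = 7.58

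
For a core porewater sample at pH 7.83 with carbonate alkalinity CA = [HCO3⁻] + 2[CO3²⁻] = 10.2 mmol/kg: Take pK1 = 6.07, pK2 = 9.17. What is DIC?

DIC = 9.94 mmol/kg

CA = [HCO3⁻] + 2[CO3²⁻] = (α₁ + 2α₂)·DIC
At pH 7.83: [H⁺]/K1 = 10^-1.76 = 0.017378, K2/[H⁺] = 10^-1.34 = 0.045709
α₁ = 1/(1 + 0.017378 + 0.045709) = 1/1.0631 = 0.9407; α₂ = α₁·K2/[H⁺] = 0.04300
α₁ + 2α₂ = 1.0266
DIC = CA / (α₁ + 2α₂) = 10.2 / 1.0266 = 9.94 mmol/kg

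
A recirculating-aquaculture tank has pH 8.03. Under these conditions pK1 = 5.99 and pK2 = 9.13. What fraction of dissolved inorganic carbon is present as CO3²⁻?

α₂ = 1 / (1 + [H⁺]/K2 + [H⁺]²/(K1K2)) = 1 / (1 + 10^+1.10 + 10^-0.94)
   = 1 / (1 + 12.589 + 0.11482) = 1/13.704 = 0.07297

α₂ = 0.0730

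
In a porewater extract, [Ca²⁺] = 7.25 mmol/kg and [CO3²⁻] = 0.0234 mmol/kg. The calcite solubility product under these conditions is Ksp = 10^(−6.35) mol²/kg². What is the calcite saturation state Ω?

Ω = 0.380

Ksp = 10^(−6.35) = 4.467×10^-7
Ω = [Ca²⁺][CO3²⁻]/Ksp = (7.25×10^-3)(0.0234×10^-3) / 4.467×10^-7 = 0.380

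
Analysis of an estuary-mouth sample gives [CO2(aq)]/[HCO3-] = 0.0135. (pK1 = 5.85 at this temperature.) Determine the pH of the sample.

From K1 = [H⁺][HCO3-]/[CO2(aq)]:  pH = pK1 − log₁₀([CO2(aq)]/[HCO3-])
log₁₀(0.0135) = -1.870
pH = 5.85 − (-1.870) = 7.72

pH = 7.72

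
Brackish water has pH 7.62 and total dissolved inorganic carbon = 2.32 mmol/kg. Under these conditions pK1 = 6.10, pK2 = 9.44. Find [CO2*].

[CO2*] = 0.0670 mmol/kg

α₀ = 1 / (1 + K1/[H⁺] + K1K2/[H⁺]²) = 1 / (1 + 10^+1.52 + 10^-0.30)
   = 1 / (1 + 33.113 + 0.50119) = 1/34.614 = 0.02889
[CO2*] = α₀ × DIC = 0.02889 × 2.32 = 0.0670 mmol/kg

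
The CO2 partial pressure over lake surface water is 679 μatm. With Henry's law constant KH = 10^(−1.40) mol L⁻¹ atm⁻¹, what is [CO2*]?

KH = 10^(−1.40) = 3.981×10^-2 mol L⁻¹ atm⁻¹
[CO2*] = KH · pCO2 = 3.981×10^-2 × 679×10^-6 atm = 2.70×10^-5 mol/L

[CO2*] = 27.0 μmol/L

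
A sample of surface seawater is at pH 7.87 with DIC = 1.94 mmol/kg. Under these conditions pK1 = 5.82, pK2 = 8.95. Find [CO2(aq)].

α₀ = 1 / (1 + K1/[H⁺] + K1K2/[H⁺]²) = 1 / (1 + 10^+2.05 + 10^+0.97)
   = 1 / (1 + 112.20 + 9.3325) = 1/122.53 = 0.008161
[CO2*] = α₀ × DIC = 0.008161 × 1.94 = 0.0158 mmol/kg = 15.8 μmol/kg

[CO2*] = 15.8 μmol/kg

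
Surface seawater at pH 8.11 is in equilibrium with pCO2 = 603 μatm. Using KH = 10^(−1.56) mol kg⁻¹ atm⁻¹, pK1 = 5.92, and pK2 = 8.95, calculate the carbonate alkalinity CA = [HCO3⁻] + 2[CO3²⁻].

[CO2*] = KH · pCO2 = 10^(−1.56) × 603×10^-6 = 1.661×10^-5 mol/kg
α₀ = 1/(1 + K1/[H⁺] + K1K2/[H⁺]²) = 1/(1 + 10^+2.19 + 10^+1.35) = 0.005610
DIC = [CO2*]/α₀ = 1.661×10^-5 / 0.005610 = 2.961 mmol/kg
CA = (α₁ + 2α₂)·DIC = (0.8688 + 2×0.1256) × 2.961 = 3.32 mmol/kg

CA = 3.32 mmol/kg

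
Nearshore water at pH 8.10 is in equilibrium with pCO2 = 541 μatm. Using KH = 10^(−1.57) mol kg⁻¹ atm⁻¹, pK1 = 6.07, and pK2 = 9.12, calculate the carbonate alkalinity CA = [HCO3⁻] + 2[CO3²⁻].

[CO2*] = KH · pCO2 = 10^(−1.57) × 541×10^-6 = 1.456×10^-5 mol/kg
α₀ = 1/(1 + K1/[H⁺] + K1K2/[H⁺]²) = 1/(1 + 10^+2.03 + 10^+1.01) = 0.008447
DIC = [CO2*]/α₀ = 1.456×10^-5 / 0.008447 = 1.724 mmol/kg
CA = (α₁ + 2α₂)·DIC = (0.9051 + 2×0.08644) × 1.724 = 1.86 mmol/kg

CA = 1.86 mmol/kg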